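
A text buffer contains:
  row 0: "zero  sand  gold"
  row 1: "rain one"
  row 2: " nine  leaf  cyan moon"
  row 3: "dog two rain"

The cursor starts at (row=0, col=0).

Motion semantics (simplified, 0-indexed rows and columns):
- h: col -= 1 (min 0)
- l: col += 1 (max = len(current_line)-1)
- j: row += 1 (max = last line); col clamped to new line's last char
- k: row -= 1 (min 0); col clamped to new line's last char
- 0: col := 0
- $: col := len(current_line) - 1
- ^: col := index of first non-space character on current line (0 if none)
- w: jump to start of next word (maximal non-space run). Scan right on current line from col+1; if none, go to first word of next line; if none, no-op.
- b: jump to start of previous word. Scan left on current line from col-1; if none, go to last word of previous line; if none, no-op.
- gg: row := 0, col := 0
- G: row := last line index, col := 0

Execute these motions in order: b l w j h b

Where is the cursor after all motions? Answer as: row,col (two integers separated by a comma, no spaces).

Answer: 1,0

Derivation:
After 1 (b): row=0 col=0 char='z'
After 2 (l): row=0 col=1 char='e'
After 3 (w): row=0 col=6 char='s'
After 4 (j): row=1 col=6 char='n'
After 5 (h): row=1 col=5 char='o'
After 6 (b): row=1 col=0 char='r'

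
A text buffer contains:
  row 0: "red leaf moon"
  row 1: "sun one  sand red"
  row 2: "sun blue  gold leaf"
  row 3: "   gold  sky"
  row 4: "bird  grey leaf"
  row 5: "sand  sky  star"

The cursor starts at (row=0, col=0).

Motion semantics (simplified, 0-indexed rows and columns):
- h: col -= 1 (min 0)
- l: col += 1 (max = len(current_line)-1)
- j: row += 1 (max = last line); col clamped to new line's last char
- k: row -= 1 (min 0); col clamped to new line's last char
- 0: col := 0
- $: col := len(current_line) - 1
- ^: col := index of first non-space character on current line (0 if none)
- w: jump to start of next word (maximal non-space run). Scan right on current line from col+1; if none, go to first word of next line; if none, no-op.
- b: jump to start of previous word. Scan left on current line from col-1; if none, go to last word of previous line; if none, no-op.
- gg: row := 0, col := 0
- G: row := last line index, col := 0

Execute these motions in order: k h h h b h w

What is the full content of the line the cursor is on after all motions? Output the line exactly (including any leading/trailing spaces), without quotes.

Answer: red leaf moon

Derivation:
After 1 (k): row=0 col=0 char='r'
After 2 (h): row=0 col=0 char='r'
After 3 (h): row=0 col=0 char='r'
After 4 (h): row=0 col=0 char='r'
After 5 (b): row=0 col=0 char='r'
After 6 (h): row=0 col=0 char='r'
After 7 (w): row=0 col=4 char='l'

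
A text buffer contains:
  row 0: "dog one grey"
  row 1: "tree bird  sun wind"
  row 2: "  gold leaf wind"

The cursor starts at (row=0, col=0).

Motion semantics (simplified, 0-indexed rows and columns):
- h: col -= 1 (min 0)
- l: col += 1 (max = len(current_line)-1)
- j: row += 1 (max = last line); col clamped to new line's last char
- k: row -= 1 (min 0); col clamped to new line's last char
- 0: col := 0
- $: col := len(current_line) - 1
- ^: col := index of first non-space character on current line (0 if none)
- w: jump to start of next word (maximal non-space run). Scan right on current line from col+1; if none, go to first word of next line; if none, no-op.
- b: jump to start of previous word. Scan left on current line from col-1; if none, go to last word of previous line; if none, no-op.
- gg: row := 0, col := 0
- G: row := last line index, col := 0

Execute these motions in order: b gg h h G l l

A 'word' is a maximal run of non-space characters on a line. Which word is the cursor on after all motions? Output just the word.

After 1 (b): row=0 col=0 char='d'
After 2 (gg): row=0 col=0 char='d'
After 3 (h): row=0 col=0 char='d'
After 4 (h): row=0 col=0 char='d'
After 5 (G): row=2 col=0 char='_'
After 6 (l): row=2 col=1 char='_'
After 7 (l): row=2 col=2 char='g'

Answer: gold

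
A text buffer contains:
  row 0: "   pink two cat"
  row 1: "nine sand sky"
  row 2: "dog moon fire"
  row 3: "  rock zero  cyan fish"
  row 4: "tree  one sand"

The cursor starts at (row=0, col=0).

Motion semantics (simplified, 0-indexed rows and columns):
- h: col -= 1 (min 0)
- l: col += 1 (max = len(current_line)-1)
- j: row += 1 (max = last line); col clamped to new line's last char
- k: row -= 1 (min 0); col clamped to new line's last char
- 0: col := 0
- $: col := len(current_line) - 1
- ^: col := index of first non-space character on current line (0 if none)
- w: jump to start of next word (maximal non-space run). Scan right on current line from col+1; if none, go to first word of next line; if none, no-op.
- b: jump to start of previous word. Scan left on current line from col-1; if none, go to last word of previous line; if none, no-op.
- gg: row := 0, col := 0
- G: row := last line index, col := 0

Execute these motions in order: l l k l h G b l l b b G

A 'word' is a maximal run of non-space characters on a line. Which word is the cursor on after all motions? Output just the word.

After 1 (l): row=0 col=1 char='_'
After 2 (l): row=0 col=2 char='_'
After 3 (k): row=0 col=2 char='_'
After 4 (l): row=0 col=3 char='p'
After 5 (h): row=0 col=2 char='_'
After 6 (G): row=4 col=0 char='t'
After 7 (b): row=3 col=18 char='f'
After 8 (l): row=3 col=19 char='i'
After 9 (l): row=3 col=20 char='s'
After 10 (b): row=3 col=18 char='f'
After 11 (b): row=3 col=13 char='c'
After 12 (G): row=4 col=0 char='t'

Answer: tree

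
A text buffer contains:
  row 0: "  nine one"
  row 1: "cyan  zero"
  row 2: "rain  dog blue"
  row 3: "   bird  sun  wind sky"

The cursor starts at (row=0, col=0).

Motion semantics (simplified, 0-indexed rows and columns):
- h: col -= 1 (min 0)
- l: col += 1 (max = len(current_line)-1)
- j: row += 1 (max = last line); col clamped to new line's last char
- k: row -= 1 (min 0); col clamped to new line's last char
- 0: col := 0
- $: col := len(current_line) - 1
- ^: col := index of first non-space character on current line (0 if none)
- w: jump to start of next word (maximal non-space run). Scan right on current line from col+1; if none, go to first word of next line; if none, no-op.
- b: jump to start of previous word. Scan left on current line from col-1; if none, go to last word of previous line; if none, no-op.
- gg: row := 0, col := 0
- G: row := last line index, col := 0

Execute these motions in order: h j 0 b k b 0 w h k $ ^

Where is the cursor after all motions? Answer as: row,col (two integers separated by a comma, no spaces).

After 1 (h): row=0 col=0 char='_'
After 2 (j): row=1 col=0 char='c'
After 3 (0): row=1 col=0 char='c'
After 4 (b): row=0 col=7 char='o'
After 5 (k): row=0 col=7 char='o'
After 6 (b): row=0 col=2 char='n'
After 7 (0): row=0 col=0 char='_'
After 8 (w): row=0 col=2 char='n'
After 9 (h): row=0 col=1 char='_'
After 10 (k): row=0 col=1 char='_'
After 11 ($): row=0 col=9 char='e'
After 12 (^): row=0 col=2 char='n'

Answer: 0,2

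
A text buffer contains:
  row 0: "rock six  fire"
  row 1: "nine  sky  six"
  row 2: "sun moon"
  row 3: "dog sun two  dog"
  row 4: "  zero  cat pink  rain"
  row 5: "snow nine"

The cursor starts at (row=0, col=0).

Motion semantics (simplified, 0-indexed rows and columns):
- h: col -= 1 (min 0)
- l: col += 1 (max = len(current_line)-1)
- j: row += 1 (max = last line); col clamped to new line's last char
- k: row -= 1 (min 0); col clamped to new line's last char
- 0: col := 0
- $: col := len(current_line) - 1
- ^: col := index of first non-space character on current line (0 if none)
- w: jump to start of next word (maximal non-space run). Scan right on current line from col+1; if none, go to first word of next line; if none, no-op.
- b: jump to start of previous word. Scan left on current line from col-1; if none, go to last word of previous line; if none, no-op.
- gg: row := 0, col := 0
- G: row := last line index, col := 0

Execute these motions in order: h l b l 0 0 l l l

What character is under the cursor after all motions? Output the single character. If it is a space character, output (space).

After 1 (h): row=0 col=0 char='r'
After 2 (l): row=0 col=1 char='o'
After 3 (b): row=0 col=0 char='r'
After 4 (l): row=0 col=1 char='o'
After 5 (0): row=0 col=0 char='r'
After 6 (0): row=0 col=0 char='r'
After 7 (l): row=0 col=1 char='o'
After 8 (l): row=0 col=2 char='c'
After 9 (l): row=0 col=3 char='k'

Answer: k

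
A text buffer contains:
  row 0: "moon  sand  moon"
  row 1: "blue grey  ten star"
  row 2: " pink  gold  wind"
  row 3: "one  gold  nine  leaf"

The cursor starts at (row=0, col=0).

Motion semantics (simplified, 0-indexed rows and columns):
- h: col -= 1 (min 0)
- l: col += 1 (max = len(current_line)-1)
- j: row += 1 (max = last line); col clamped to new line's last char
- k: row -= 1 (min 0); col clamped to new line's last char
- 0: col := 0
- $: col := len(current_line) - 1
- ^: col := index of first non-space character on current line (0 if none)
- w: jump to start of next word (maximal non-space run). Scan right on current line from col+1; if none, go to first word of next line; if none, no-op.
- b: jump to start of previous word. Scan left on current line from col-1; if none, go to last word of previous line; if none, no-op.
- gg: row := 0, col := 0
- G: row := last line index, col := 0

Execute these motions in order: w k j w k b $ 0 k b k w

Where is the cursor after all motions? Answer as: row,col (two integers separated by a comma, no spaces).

After 1 (w): row=0 col=6 char='s'
After 2 (k): row=0 col=6 char='s'
After 3 (j): row=1 col=6 char='r'
After 4 (w): row=1 col=11 char='t'
After 5 (k): row=0 col=11 char='_'
After 6 (b): row=0 col=6 char='s'
After 7 ($): row=0 col=15 char='n'
After 8 (0): row=0 col=0 char='m'
After 9 (k): row=0 col=0 char='m'
After 10 (b): row=0 col=0 char='m'
After 11 (k): row=0 col=0 char='m'
After 12 (w): row=0 col=6 char='s'

Answer: 0,6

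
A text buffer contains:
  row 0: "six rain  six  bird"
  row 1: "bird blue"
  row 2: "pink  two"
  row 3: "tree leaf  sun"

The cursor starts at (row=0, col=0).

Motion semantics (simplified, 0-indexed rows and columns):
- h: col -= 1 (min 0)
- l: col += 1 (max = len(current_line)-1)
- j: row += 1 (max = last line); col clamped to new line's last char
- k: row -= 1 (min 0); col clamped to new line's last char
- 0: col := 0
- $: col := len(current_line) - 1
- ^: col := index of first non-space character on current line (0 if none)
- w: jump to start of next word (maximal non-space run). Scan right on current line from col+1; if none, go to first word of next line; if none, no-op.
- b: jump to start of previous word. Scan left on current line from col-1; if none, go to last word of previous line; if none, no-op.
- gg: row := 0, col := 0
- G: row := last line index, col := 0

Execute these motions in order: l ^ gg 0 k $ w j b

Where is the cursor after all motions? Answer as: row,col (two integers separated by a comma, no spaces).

Answer: 1,5

Derivation:
After 1 (l): row=0 col=1 char='i'
After 2 (^): row=0 col=0 char='s'
After 3 (gg): row=0 col=0 char='s'
After 4 (0): row=0 col=0 char='s'
After 5 (k): row=0 col=0 char='s'
After 6 ($): row=0 col=18 char='d'
After 7 (w): row=1 col=0 char='b'
After 8 (j): row=2 col=0 char='p'
After 9 (b): row=1 col=5 char='b'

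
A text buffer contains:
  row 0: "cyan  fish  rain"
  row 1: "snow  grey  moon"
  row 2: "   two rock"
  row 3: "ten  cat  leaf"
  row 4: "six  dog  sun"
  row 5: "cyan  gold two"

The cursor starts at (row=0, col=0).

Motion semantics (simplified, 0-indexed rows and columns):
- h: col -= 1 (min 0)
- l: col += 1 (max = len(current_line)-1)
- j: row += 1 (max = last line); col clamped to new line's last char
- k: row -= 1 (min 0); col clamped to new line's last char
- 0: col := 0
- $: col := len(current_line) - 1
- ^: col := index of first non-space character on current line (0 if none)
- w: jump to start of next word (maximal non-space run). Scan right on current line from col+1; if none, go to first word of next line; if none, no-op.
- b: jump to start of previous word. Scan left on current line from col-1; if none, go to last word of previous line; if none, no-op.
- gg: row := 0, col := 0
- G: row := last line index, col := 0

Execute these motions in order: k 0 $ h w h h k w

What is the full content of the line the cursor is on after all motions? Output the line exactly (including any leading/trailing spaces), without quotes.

Answer: cyan  fish  rain

Derivation:
After 1 (k): row=0 col=0 char='c'
After 2 (0): row=0 col=0 char='c'
After 3 ($): row=0 col=15 char='n'
After 4 (h): row=0 col=14 char='i'
After 5 (w): row=1 col=0 char='s'
After 6 (h): row=1 col=0 char='s'
After 7 (h): row=1 col=0 char='s'
After 8 (k): row=0 col=0 char='c'
After 9 (w): row=0 col=6 char='f'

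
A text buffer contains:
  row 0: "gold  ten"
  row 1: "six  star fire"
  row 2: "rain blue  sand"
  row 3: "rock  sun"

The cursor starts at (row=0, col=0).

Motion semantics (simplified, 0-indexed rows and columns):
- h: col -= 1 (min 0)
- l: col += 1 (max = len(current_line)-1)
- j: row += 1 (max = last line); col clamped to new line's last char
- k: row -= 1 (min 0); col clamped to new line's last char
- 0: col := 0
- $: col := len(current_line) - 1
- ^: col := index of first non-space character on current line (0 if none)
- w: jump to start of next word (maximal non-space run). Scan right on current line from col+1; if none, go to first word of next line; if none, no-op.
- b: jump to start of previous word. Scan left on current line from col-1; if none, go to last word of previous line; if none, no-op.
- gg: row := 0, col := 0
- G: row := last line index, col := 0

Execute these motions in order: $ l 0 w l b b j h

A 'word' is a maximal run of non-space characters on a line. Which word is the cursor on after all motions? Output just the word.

After 1 ($): row=0 col=8 char='n'
After 2 (l): row=0 col=8 char='n'
After 3 (0): row=0 col=0 char='g'
After 4 (w): row=0 col=6 char='t'
After 5 (l): row=0 col=7 char='e'
After 6 (b): row=0 col=6 char='t'
After 7 (b): row=0 col=0 char='g'
After 8 (j): row=1 col=0 char='s'
After 9 (h): row=1 col=0 char='s'

Answer: six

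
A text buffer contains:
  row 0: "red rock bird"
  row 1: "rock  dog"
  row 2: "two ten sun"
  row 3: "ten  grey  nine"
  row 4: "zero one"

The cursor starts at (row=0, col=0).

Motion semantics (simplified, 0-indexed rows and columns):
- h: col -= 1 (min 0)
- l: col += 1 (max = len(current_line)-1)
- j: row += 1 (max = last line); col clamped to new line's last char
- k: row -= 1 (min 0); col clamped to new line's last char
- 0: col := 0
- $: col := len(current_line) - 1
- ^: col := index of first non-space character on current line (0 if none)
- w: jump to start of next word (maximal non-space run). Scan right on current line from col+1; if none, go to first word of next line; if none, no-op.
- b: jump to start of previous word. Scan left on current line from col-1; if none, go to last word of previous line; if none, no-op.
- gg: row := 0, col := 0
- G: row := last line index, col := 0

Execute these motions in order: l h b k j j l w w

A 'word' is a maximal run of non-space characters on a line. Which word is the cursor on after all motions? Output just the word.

After 1 (l): row=0 col=1 char='e'
After 2 (h): row=0 col=0 char='r'
After 3 (b): row=0 col=0 char='r'
After 4 (k): row=0 col=0 char='r'
After 5 (j): row=1 col=0 char='r'
After 6 (j): row=2 col=0 char='t'
After 7 (l): row=2 col=1 char='w'
After 8 (w): row=2 col=4 char='t'
After 9 (w): row=2 col=8 char='s'

Answer: sun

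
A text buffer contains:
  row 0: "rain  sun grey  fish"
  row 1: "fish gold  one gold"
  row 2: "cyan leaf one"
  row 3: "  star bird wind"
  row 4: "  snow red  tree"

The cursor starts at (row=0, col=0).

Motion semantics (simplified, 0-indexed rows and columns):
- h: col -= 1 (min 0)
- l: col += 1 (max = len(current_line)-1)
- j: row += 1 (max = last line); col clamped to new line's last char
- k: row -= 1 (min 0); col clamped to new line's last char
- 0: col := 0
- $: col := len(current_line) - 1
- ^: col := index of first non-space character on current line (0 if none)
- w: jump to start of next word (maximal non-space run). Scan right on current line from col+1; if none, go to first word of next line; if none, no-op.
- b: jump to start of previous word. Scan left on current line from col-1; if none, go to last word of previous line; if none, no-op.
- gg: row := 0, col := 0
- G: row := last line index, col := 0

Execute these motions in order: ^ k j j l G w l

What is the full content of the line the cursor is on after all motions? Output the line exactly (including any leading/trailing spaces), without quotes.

After 1 (^): row=0 col=0 char='r'
After 2 (k): row=0 col=0 char='r'
After 3 (j): row=1 col=0 char='f'
After 4 (j): row=2 col=0 char='c'
After 5 (l): row=2 col=1 char='y'
After 6 (G): row=4 col=0 char='_'
After 7 (w): row=4 col=2 char='s'
After 8 (l): row=4 col=3 char='n'

Answer:   snow red  tree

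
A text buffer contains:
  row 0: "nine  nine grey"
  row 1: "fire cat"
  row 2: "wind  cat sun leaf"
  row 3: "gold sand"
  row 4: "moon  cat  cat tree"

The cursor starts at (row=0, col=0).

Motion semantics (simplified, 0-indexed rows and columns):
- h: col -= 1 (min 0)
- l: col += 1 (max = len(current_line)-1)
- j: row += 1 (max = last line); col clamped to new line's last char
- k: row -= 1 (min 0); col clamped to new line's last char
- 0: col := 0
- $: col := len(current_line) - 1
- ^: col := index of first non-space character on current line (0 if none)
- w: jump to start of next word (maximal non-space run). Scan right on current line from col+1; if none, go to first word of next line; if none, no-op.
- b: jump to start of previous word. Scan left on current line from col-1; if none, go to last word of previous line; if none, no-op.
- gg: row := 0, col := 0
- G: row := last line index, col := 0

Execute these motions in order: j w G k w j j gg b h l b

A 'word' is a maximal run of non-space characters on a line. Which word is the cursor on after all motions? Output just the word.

Answer: nine

Derivation:
After 1 (j): row=1 col=0 char='f'
After 2 (w): row=1 col=5 char='c'
After 3 (G): row=4 col=0 char='m'
After 4 (k): row=3 col=0 char='g'
After 5 (w): row=3 col=5 char='s'
After 6 (j): row=4 col=5 char='_'
After 7 (j): row=4 col=5 char='_'
After 8 (gg): row=0 col=0 char='n'
After 9 (b): row=0 col=0 char='n'
After 10 (h): row=0 col=0 char='n'
After 11 (l): row=0 col=1 char='i'
After 12 (b): row=0 col=0 char='n'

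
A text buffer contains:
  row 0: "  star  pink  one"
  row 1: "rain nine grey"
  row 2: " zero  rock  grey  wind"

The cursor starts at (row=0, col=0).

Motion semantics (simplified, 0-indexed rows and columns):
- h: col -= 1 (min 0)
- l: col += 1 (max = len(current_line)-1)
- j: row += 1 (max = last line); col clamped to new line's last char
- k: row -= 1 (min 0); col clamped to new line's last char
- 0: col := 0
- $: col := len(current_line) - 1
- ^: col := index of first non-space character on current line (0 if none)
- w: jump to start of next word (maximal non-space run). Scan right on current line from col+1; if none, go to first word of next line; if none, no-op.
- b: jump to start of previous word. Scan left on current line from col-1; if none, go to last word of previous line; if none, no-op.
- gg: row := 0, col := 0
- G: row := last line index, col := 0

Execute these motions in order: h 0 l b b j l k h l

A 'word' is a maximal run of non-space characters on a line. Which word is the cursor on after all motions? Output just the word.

After 1 (h): row=0 col=0 char='_'
After 2 (0): row=0 col=0 char='_'
After 3 (l): row=0 col=1 char='_'
After 4 (b): row=0 col=1 char='_'
After 5 (b): row=0 col=1 char='_'
After 6 (j): row=1 col=1 char='a'
After 7 (l): row=1 col=2 char='i'
After 8 (k): row=0 col=2 char='s'
After 9 (h): row=0 col=1 char='_'
After 10 (l): row=0 col=2 char='s'

Answer: star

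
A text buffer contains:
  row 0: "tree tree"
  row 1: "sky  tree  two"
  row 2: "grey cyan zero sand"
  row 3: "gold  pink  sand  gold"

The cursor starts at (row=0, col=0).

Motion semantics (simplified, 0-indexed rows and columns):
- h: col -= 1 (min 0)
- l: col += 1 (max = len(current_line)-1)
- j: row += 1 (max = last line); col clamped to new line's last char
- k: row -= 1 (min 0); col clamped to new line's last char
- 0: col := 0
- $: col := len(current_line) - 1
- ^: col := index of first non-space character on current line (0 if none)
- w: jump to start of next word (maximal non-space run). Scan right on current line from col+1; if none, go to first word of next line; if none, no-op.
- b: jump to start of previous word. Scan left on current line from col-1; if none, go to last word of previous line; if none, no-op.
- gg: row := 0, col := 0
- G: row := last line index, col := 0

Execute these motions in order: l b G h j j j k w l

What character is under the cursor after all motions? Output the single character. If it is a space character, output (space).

After 1 (l): row=0 col=1 char='r'
After 2 (b): row=0 col=0 char='t'
After 3 (G): row=3 col=0 char='g'
After 4 (h): row=3 col=0 char='g'
After 5 (j): row=3 col=0 char='g'
After 6 (j): row=3 col=0 char='g'
After 7 (j): row=3 col=0 char='g'
After 8 (k): row=2 col=0 char='g'
After 9 (w): row=2 col=5 char='c'
After 10 (l): row=2 col=6 char='y'

Answer: y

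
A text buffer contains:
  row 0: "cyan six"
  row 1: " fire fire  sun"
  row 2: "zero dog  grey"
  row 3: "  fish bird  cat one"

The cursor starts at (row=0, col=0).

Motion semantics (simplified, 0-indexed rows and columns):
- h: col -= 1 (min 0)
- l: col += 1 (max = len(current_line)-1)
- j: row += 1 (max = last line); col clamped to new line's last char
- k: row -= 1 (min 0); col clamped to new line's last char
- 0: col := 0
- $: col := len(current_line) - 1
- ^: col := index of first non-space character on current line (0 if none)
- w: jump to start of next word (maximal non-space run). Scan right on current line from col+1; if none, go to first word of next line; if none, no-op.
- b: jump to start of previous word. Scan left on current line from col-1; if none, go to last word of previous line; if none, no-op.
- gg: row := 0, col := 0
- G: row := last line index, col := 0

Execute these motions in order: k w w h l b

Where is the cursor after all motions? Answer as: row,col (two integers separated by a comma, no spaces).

After 1 (k): row=0 col=0 char='c'
After 2 (w): row=0 col=5 char='s'
After 3 (w): row=1 col=1 char='f'
After 4 (h): row=1 col=0 char='_'
After 5 (l): row=1 col=1 char='f'
After 6 (b): row=0 col=5 char='s'

Answer: 0,5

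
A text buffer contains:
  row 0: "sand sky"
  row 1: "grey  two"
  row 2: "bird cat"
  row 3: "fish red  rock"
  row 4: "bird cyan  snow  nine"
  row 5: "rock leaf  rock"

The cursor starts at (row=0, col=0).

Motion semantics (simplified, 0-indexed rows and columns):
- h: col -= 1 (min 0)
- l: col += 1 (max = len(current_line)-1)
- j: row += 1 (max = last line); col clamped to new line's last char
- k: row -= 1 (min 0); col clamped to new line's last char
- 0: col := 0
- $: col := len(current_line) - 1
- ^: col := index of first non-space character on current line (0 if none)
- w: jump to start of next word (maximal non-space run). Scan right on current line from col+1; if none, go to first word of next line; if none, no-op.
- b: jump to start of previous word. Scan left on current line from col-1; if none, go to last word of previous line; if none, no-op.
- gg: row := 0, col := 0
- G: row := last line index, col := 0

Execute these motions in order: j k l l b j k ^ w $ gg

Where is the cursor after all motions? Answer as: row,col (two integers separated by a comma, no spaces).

After 1 (j): row=1 col=0 char='g'
After 2 (k): row=0 col=0 char='s'
After 3 (l): row=0 col=1 char='a'
After 4 (l): row=0 col=2 char='n'
After 5 (b): row=0 col=0 char='s'
After 6 (j): row=1 col=0 char='g'
After 7 (k): row=0 col=0 char='s'
After 8 (^): row=0 col=0 char='s'
After 9 (w): row=0 col=5 char='s'
After 10 ($): row=0 col=7 char='y'
After 11 (gg): row=0 col=0 char='s'

Answer: 0,0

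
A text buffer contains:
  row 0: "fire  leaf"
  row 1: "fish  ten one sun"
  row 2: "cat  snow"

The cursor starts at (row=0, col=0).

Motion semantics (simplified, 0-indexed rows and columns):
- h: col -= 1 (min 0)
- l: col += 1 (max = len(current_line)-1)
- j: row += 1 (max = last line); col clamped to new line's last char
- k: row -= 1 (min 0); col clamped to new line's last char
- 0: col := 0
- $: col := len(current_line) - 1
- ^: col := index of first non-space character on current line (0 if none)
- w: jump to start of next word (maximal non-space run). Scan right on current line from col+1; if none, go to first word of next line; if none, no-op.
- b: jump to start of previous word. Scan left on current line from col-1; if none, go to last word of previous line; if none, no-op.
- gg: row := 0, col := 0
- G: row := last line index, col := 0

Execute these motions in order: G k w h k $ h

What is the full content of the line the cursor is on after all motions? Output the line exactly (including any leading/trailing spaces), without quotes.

After 1 (G): row=2 col=0 char='c'
After 2 (k): row=1 col=0 char='f'
After 3 (w): row=1 col=6 char='t'
After 4 (h): row=1 col=5 char='_'
After 5 (k): row=0 col=5 char='_'
After 6 ($): row=0 col=9 char='f'
After 7 (h): row=0 col=8 char='a'

Answer: fire  leaf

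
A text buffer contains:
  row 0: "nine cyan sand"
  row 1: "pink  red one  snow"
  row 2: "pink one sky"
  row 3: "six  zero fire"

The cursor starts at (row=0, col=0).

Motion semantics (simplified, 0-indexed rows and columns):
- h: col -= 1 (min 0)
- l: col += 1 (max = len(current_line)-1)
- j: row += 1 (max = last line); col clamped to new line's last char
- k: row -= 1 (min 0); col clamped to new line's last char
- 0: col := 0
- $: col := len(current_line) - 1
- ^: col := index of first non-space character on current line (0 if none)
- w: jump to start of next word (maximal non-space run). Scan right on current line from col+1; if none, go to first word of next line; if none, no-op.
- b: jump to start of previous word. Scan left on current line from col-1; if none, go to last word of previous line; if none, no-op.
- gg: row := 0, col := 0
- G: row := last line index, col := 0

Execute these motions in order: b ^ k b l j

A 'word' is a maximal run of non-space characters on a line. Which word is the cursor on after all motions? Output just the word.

Answer: pink

Derivation:
After 1 (b): row=0 col=0 char='n'
After 2 (^): row=0 col=0 char='n'
After 3 (k): row=0 col=0 char='n'
After 4 (b): row=0 col=0 char='n'
After 5 (l): row=0 col=1 char='i'
After 6 (j): row=1 col=1 char='i'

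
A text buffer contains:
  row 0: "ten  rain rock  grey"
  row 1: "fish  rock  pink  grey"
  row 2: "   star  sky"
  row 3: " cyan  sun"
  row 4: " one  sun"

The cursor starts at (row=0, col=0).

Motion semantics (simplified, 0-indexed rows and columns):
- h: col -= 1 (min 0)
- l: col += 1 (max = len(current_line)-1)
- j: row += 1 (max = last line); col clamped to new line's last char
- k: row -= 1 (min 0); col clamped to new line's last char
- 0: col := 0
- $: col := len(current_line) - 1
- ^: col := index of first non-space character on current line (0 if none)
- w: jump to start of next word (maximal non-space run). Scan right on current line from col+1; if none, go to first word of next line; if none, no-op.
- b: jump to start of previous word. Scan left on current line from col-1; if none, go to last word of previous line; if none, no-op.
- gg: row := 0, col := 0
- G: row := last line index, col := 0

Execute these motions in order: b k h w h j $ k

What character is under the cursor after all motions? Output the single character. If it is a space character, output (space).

Answer: y

Derivation:
After 1 (b): row=0 col=0 char='t'
After 2 (k): row=0 col=0 char='t'
After 3 (h): row=0 col=0 char='t'
After 4 (w): row=0 col=5 char='r'
After 5 (h): row=0 col=4 char='_'
After 6 (j): row=1 col=4 char='_'
After 7 ($): row=1 col=21 char='y'
After 8 (k): row=0 col=19 char='y'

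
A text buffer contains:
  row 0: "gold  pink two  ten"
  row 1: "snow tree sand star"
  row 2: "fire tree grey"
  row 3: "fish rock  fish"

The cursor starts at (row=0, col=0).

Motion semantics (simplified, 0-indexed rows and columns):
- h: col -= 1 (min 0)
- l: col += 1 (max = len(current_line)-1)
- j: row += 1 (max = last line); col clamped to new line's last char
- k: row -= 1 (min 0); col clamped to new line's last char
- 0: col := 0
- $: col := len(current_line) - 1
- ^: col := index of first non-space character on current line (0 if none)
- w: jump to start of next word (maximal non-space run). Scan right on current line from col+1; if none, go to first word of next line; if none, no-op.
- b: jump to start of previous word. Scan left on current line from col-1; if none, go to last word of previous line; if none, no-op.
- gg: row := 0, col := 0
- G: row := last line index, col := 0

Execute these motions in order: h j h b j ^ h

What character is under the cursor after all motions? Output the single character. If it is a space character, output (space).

After 1 (h): row=0 col=0 char='g'
After 2 (j): row=1 col=0 char='s'
After 3 (h): row=1 col=0 char='s'
After 4 (b): row=0 col=16 char='t'
After 5 (j): row=1 col=16 char='t'
After 6 (^): row=1 col=0 char='s'
After 7 (h): row=1 col=0 char='s'

Answer: s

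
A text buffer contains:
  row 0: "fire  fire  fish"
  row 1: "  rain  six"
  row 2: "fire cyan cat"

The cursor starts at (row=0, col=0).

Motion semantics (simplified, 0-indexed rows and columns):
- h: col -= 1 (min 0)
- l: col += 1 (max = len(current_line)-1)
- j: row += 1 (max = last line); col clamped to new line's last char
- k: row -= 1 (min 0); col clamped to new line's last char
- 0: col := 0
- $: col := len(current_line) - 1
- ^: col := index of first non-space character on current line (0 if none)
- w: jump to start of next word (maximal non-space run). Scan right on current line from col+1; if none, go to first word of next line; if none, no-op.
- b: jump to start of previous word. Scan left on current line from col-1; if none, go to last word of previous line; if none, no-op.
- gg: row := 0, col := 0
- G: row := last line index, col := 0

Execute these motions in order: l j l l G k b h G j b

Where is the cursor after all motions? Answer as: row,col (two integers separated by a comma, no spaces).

Answer: 1,8

Derivation:
After 1 (l): row=0 col=1 char='i'
After 2 (j): row=1 col=1 char='_'
After 3 (l): row=1 col=2 char='r'
After 4 (l): row=1 col=3 char='a'
After 5 (G): row=2 col=0 char='f'
After 6 (k): row=1 col=0 char='_'
After 7 (b): row=0 col=12 char='f'
After 8 (h): row=0 col=11 char='_'
After 9 (G): row=2 col=0 char='f'
After 10 (j): row=2 col=0 char='f'
After 11 (b): row=1 col=8 char='s'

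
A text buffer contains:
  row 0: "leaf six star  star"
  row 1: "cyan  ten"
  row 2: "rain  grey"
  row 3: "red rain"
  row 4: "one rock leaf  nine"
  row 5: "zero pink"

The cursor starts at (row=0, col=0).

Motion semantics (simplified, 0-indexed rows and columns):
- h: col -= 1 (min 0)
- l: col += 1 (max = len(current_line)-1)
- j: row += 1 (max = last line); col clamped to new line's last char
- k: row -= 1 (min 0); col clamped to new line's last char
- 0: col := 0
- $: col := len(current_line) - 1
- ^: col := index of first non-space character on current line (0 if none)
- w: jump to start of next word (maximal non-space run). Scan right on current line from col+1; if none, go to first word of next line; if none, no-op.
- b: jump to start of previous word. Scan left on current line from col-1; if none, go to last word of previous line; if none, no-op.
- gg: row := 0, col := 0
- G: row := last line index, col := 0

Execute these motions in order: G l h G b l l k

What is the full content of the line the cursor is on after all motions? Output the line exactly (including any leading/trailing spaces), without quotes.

After 1 (G): row=5 col=0 char='z'
After 2 (l): row=5 col=1 char='e'
After 3 (h): row=5 col=0 char='z'
After 4 (G): row=5 col=0 char='z'
After 5 (b): row=4 col=15 char='n'
After 6 (l): row=4 col=16 char='i'
After 7 (l): row=4 col=17 char='n'
After 8 (k): row=3 col=7 char='n'

Answer: red rain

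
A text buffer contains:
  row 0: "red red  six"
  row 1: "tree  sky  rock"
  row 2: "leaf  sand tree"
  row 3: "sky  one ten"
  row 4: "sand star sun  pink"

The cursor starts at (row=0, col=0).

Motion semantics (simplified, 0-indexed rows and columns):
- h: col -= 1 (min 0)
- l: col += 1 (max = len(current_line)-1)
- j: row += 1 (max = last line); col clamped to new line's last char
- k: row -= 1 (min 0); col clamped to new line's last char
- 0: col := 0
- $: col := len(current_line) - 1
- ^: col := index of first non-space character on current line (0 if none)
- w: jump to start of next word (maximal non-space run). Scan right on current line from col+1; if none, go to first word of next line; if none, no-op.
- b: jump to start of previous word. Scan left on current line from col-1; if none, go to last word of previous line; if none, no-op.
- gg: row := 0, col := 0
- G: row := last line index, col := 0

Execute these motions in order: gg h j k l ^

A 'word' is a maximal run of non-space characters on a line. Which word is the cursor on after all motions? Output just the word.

After 1 (gg): row=0 col=0 char='r'
After 2 (h): row=0 col=0 char='r'
After 3 (j): row=1 col=0 char='t'
After 4 (k): row=0 col=0 char='r'
After 5 (l): row=0 col=1 char='e'
After 6 (^): row=0 col=0 char='r'

Answer: red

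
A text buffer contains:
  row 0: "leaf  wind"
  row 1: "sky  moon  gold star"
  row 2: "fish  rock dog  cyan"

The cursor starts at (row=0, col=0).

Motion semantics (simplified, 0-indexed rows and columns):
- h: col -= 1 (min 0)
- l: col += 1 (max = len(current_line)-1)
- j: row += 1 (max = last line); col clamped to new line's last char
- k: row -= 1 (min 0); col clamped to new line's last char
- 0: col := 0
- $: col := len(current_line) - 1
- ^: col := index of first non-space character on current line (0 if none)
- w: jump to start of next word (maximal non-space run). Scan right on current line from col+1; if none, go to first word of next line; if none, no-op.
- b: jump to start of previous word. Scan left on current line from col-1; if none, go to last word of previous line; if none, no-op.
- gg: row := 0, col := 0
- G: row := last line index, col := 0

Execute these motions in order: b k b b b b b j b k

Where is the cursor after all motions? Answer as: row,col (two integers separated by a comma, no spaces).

After 1 (b): row=0 col=0 char='l'
After 2 (k): row=0 col=0 char='l'
After 3 (b): row=0 col=0 char='l'
After 4 (b): row=0 col=0 char='l'
After 5 (b): row=0 col=0 char='l'
After 6 (b): row=0 col=0 char='l'
After 7 (b): row=0 col=0 char='l'
After 8 (j): row=1 col=0 char='s'
After 9 (b): row=0 col=6 char='w'
After 10 (k): row=0 col=6 char='w'

Answer: 0,6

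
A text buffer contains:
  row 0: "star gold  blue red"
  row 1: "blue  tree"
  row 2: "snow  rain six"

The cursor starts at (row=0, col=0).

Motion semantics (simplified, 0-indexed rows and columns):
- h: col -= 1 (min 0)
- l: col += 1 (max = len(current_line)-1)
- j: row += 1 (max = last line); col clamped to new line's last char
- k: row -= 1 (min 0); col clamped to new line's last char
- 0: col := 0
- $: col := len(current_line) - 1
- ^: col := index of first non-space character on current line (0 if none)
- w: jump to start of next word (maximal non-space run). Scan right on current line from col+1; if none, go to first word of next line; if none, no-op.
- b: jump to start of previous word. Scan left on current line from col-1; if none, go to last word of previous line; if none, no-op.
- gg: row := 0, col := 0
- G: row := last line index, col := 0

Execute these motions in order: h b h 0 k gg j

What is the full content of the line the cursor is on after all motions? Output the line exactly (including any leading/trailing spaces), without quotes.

Answer: blue  tree

Derivation:
After 1 (h): row=0 col=0 char='s'
After 2 (b): row=0 col=0 char='s'
After 3 (h): row=0 col=0 char='s'
After 4 (0): row=0 col=0 char='s'
After 5 (k): row=0 col=0 char='s'
After 6 (gg): row=0 col=0 char='s'
After 7 (j): row=1 col=0 char='b'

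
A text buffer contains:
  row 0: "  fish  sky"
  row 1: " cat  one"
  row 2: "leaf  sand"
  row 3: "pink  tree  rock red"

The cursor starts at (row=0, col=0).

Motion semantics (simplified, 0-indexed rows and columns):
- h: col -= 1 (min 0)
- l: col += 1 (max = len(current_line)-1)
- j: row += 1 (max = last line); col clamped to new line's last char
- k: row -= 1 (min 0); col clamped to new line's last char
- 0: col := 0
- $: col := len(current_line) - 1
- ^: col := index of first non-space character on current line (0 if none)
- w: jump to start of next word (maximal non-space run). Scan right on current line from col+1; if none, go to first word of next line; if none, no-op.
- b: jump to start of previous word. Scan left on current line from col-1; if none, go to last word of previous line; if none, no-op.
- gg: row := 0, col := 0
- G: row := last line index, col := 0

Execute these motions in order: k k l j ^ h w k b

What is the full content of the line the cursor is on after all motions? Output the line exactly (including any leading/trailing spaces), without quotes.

Answer:   fish  sky

Derivation:
After 1 (k): row=0 col=0 char='_'
After 2 (k): row=0 col=0 char='_'
After 3 (l): row=0 col=1 char='_'
After 4 (j): row=1 col=1 char='c'
After 5 (^): row=1 col=1 char='c'
After 6 (h): row=1 col=0 char='_'
After 7 (w): row=1 col=1 char='c'
After 8 (k): row=0 col=1 char='_'
After 9 (b): row=0 col=1 char='_'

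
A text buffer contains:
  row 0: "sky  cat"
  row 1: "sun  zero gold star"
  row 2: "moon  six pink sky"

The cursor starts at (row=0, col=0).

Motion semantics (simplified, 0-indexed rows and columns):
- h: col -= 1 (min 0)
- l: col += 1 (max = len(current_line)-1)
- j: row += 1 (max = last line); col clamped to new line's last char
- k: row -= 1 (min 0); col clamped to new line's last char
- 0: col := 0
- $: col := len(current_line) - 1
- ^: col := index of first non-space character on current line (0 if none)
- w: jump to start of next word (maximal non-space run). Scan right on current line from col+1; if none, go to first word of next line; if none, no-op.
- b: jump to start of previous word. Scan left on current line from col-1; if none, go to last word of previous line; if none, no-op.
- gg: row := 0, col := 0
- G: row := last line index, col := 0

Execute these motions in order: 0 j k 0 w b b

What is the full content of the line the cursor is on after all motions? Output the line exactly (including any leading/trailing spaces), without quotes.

After 1 (0): row=0 col=0 char='s'
After 2 (j): row=1 col=0 char='s'
After 3 (k): row=0 col=0 char='s'
After 4 (0): row=0 col=0 char='s'
After 5 (w): row=0 col=5 char='c'
After 6 (b): row=0 col=0 char='s'
After 7 (b): row=0 col=0 char='s'

Answer: sky  cat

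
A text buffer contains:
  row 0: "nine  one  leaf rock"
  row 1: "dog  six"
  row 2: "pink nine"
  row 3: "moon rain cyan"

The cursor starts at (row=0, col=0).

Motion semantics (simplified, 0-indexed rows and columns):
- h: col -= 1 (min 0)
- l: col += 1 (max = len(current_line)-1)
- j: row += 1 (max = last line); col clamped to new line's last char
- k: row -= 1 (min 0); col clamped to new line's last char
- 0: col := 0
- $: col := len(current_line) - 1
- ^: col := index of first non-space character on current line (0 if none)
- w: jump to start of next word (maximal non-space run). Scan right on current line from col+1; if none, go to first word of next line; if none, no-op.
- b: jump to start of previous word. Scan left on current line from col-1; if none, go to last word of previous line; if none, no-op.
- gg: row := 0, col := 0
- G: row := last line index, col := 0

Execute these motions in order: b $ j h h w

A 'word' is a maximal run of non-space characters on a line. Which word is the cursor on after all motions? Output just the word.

Answer: pink

Derivation:
After 1 (b): row=0 col=0 char='n'
After 2 ($): row=0 col=19 char='k'
After 3 (j): row=1 col=7 char='x'
After 4 (h): row=1 col=6 char='i'
After 5 (h): row=1 col=5 char='s'
After 6 (w): row=2 col=0 char='p'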